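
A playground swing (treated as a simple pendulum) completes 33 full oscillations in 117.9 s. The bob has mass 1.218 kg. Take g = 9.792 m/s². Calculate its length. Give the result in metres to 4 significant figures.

T = 117.9/33 = 3.5727 s.
From T = 2π√(L/g), L = gT²/(4π²) = 9.792 × 3.5727²/(4π²) = 3.166 m.

3.166 m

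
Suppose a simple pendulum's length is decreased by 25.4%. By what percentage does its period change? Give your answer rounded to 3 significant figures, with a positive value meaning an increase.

T ∝ √L, so T'/T = √(0.7460) = 0.8637.
Percentage change in T = (0.8637 − 1) × 100% = -13.6%.

-13.6%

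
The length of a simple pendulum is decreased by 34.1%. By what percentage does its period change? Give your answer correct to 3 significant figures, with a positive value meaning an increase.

-18.8%

T ∝ √L, so T'/T = √(0.6590) = 0.8118.
Percentage change in T = (0.8118 − 1) × 100% = -18.8%.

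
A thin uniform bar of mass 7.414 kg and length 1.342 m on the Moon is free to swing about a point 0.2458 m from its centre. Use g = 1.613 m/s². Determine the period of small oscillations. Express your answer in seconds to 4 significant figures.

For a physical pendulum T = 2π√(I/(mgd)), with d = 0.24580 m from pivot to centre of mass.
I_cm = mL²/12 = 7.414 × 1.342²/12 = 1.1127 kg·m²; I = I_cm + md² = 1.1127 + 7.414 × 0.24580² = 1.5606 kg·m².
T = 2π√(1.5606/(7.414 × 1.613 × 0.24580)) = 4.578 s.

4.578 s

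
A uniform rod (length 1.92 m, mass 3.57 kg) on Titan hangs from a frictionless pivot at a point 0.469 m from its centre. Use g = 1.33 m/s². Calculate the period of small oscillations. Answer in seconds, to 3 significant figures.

For a physical pendulum T = 2π√(I/(mgd)), with d = 0.4690 m from pivot to centre of mass.
I_cm = mL²/12 = 3.57 × 1.92²/12 = 1.097 kg·m²; I = I_cm + md² = 1.097 + 3.57 × 0.4690² = 1.882 kg·m².
T = 2π√(1.882/(3.57 × 1.33 × 0.4690)) = 5.78 s.

5.78 s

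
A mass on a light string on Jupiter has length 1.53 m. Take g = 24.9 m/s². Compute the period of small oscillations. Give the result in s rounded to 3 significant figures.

T = 2π√(L/g) = 2π√(1.53/24.9) = 2π × 0.2479 = 1.56 s.

1.56 s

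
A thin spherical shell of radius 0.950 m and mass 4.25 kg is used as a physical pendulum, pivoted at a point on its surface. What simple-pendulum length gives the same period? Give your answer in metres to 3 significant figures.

The equivalent simple-pendulum length is L_eq = I/(md), where I is about the pivot and d = 0.9500 m.
I_cm = (2/3)mR² = 2.557 kg·m², so I = I_cm + md² = 2.557 + 3.836 = 6.393 kg·m².
L_eq = 6.393/(4.25 × 0.9500) = 1.58 m.

1.58 m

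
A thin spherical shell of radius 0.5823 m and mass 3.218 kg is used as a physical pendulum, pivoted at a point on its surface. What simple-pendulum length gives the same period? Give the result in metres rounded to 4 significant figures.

0.9705 m

The equivalent simple-pendulum length is L_eq = I/(md), where I is about the pivot and d = 0.58230 m.
I_cm = (2/3)mR² = 0.72743 kg·m², so I = I_cm + md² = 0.72743 + 1.0911 = 1.8186 kg·m².
L_eq = 1.8186/(3.218 × 0.58230) = 0.9705 m.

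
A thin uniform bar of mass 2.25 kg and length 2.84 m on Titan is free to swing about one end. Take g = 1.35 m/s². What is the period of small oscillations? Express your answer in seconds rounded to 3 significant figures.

7.44 s

For a physical pendulum T = 2π√(I/(mgd)), with d = 1.420 m from pivot to centre of mass.
I_cm = mL²/12 = 2.25 × 2.84²/12 = 1.512 kg·m²; I = I_cm + md² = 1.512 + 2.25 × 1.420² = 6.049 kg·m².
T = 2π√(6.049/(2.25 × 1.35 × 1.420)) = 7.44 s.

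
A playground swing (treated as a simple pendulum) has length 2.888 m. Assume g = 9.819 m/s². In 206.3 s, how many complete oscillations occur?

60

T = 2π√(L/g) = 2π√(2.888/9.819) = 3.4076 s.
Number of complete oscillations = ⌊206.3/3.4076⌋ = ⌊60.542⌋ = 60.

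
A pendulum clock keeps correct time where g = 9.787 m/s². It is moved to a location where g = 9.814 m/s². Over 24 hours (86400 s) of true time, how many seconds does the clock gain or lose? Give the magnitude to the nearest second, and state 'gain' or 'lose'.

gain 119 s

The clock's period scales as T ∝ 1/√g, so T'/T = √(9.787/9.814) = 0.998623.
In 86400 s of true time the clock registers 86400/0.998623 = 86519.1 s, so it gains 119 s.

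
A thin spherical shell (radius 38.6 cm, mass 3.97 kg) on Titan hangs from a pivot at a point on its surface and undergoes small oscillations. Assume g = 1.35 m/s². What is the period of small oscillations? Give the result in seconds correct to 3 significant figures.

4.34 s

I_cm = (2/3)mr² = 0.3943 kg·m². The pivot is at distance d = 0.386 m from the centre of mass.
By the parallel-axis theorem, I = I_cm + md² = 0.3943 + 0.5915 = 0.9859 kg·m².
T = 2π√(I/(mgd)) = 2π√(0.9859/(3.97 × 1.35 × 0.386)) = 4.34 s.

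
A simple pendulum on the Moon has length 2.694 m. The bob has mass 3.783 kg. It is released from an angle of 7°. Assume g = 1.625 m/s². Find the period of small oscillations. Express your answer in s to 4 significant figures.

T = 2π√(L/g) = 2π√(2.694/1.625) = 2π × 1.2876 = 8.090 s.

8.090 s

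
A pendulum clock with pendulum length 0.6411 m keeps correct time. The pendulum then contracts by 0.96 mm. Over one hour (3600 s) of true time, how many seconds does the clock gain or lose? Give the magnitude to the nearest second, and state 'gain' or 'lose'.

gain 3 s

T ∝ √L, so T'/T = √(0.64014/0.6411) = 0.999251.
In 3600 s of true time the clock registers 3600/0.999251 = 3602.7 s, so it gains 3 s.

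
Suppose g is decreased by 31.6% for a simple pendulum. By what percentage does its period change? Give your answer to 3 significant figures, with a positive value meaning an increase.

T ∝ 1/√g, so T'/T = 1/√(0.6840) = 1.209.
Percentage change in T = (1.209 − 1) × 100% = 20.9%.

20.9%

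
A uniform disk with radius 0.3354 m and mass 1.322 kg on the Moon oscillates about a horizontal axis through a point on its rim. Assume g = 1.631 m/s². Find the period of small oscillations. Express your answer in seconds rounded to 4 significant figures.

3.490 s

I_cm = ½mr² = 0.074358 kg·m². The pivot is at distance d = 0.3354 m from the centre of mass.
By the parallel-axis theorem, I = I_cm + md² = 0.074358 + 0.14872 = 0.22307 kg·m².
T = 2π√(I/(mgd)) = 2π√(0.22307/(1.322 × 1.631 × 0.3354)) = 3.490 s.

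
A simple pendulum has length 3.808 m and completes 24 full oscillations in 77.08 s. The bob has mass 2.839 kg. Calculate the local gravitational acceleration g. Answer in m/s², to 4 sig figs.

14.57 m/s²

T = 77.08/24 = 3.2117 s.
From T = 2π√(L/g), g = 4π²L/T² = 4π² × 3.808/3.2117² = 14.57 m/s².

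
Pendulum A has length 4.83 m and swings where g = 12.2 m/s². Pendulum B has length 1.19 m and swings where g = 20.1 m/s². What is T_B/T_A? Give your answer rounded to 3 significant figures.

T = 2π√(L/g), so T_B/T_A = √((L_B/g_B)/(L_A/g_A)) = √((1.19/20.1)/(4.83/12.2)) = 0.387.

0.387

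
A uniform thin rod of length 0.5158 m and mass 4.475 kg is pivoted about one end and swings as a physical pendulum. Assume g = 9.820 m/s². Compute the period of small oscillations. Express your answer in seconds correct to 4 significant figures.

For a physical pendulum T = 2π√(I/(mgd)), with d = 0.25790 m from pivot to centre of mass.
I_cm = mL²/12 = 4.475 × 0.5158²/12 = 0.099214 kg·m²; I = I_cm + md² = 0.099214 + 4.475 × 0.25790² = 0.39686 kg·m².
T = 2π√(0.39686/(4.475 × 9.820 × 0.25790)) = 1.176 s.

1.176 s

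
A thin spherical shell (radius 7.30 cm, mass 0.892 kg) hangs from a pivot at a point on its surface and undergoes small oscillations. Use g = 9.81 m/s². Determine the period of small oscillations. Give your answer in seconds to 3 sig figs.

I_cm = (2/3)mr² = 0.003169 kg·m². The pivot is at distance d = 0.0730 m from the centre of mass.
By the parallel-axis theorem, I = I_cm + md² = 0.003169 + 0.004753 = 0.007922 kg·m².
T = 2π√(I/(mgd)) = 2π√(0.007922/(0.892 × 9.81 × 0.0730)) = 0.700 s.

0.700 s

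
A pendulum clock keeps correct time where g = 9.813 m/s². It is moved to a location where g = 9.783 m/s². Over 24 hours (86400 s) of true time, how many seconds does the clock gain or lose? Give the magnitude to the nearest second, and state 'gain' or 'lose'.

lose 132 s

The clock's period scales as T ∝ 1/√g, so T'/T = √(9.813/9.783) = 1.00153.
In 86400 s of true time the clock registers 86400/1.00153 = 86267.8 s, so it loses 132 s.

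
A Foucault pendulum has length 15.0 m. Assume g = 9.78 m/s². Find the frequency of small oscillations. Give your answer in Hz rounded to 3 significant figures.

T = 2π√(L/g) = 2π√(15.0/9.78) = 7.781 s, so f = 1/T = 0.129 Hz.

0.129 Hz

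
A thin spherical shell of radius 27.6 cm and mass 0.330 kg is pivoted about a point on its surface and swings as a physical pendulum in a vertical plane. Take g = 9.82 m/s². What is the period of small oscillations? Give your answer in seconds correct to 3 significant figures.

I_cm = (2/3)mr² = 0.01676 kg·m². The pivot is at distance d = 0.276 m from the centre of mass.
By the parallel-axis theorem, I = I_cm + md² = 0.01676 + 0.02514 = 0.04190 kg·m².
T = 2π√(I/(mgd)) = 2π√(0.04190/(0.330 × 9.82 × 0.276)) = 1.36 s.

1.36 s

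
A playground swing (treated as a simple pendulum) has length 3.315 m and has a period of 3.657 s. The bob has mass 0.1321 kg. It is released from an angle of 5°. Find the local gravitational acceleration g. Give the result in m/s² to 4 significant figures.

9.786 m/s²

From T = 2π√(L/g), g = 4π²L/T² = 4π² × 3.315/3.6570² = 9.786 m/s².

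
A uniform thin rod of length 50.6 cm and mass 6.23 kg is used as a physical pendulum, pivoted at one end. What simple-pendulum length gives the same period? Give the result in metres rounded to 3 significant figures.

0.337 m

The equivalent simple-pendulum length is L_eq = I/(md), where I is about the pivot and d = 0.2530 m.
I_cm = (1/12)mL² = 0.1329 kg·m², so I = I_cm + md² = 0.1329 + 0.3988 = 0.5317 kg·m².
L_eq = 0.5317/(6.23 × 0.2530) = 0.337 m.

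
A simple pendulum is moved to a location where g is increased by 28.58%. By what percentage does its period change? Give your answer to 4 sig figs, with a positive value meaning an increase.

-11.81%

T ∝ 1/√g, so T'/T = 1/√(1.2858) = 0.88189.
Percentage change in T = (0.88189 − 1) × 100% = -11.81%.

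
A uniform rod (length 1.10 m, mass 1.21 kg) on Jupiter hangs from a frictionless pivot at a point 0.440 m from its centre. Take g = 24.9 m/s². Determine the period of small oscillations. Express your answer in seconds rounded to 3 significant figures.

1.03 s

For a physical pendulum T = 2π√(I/(mgd)), with d = 0.4400 m from pivot to centre of mass.
I_cm = mL²/12 = 1.21 × 1.10²/12 = 0.1220 kg·m²; I = I_cm + md² = 0.1220 + 1.21 × 0.4400² = 0.3563 kg·m².
T = 2π√(0.3563/(1.21 × 24.9 × 0.4400)) = 1.03 s.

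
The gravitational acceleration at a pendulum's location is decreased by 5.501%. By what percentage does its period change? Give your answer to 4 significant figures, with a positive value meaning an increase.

2.869%

T ∝ 1/√g, so T'/T = 1/√(0.94499) = 1.0287.
Percentage change in T = (1.0287 − 1) × 100% = 2.869%.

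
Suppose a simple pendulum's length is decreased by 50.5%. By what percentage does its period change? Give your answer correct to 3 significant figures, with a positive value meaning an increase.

T ∝ √L, so T'/T = √(0.4950) = 0.7036.
Percentage change in T = (0.7036 − 1) × 100% = -29.6%.

-29.6%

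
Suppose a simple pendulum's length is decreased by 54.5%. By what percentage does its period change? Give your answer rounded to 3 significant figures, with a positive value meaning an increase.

T ∝ √L, so T'/T = √(0.4550) = 0.6745.
Percentage change in T = (0.6745 − 1) × 100% = -32.5%.

-32.5%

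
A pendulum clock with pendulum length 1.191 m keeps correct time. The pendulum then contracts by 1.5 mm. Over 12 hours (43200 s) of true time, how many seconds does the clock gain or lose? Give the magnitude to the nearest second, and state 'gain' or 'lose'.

gain 27 s

T ∝ √L, so T'/T = √(1.18950/1.191) = 0.999370.
In 43200 s of true time the clock registers 43200/0.999370 = 43227.2 s, so it gains 27 s.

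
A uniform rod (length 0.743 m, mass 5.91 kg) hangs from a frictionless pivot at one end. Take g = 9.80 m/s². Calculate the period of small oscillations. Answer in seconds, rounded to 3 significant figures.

1.41 s

For a physical pendulum T = 2π√(I/(mgd)), with d = 0.3715 m from pivot to centre of mass.
I_cm = mL²/12 = 5.91 × 0.743²/12 = 0.2719 kg·m²; I = I_cm + md² = 0.2719 + 5.91 × 0.3715² = 1.088 kg·m².
T = 2π√(1.088/(5.91 × 9.80 × 0.3715)) = 1.41 s.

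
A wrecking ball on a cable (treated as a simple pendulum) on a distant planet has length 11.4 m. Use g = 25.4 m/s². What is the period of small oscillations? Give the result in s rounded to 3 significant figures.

T = 2π√(L/g) = 2π√(11.4/25.4) = 2π × 0.6699 = 4.21 s.

4.21 s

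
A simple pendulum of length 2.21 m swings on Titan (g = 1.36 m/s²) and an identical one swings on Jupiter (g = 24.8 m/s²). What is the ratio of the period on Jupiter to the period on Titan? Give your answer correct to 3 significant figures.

0.234

T ∝ 1/√g, so T₂/T₁ = √(g₁/g₂) = √(1.36/24.8) = 0.234.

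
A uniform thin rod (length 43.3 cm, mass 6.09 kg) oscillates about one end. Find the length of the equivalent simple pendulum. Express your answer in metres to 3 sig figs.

0.289 m

The equivalent simple-pendulum length is L_eq = I/(md), where I is about the pivot and d = 0.2165 m.
I_cm = (1/12)mL² = 0.09515 kg·m², so I = I_cm + md² = 0.09515 + 0.2855 = 0.3806 kg·m².
L_eq = 0.3806/(6.09 × 0.2165) = 0.289 m.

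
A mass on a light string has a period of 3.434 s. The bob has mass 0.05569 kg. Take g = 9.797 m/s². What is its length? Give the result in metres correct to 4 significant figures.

2.926 m

From T = 2π√(L/g), L = gT²/(4π²) = 9.797 × 3.4340²/(4π²) = 2.926 m.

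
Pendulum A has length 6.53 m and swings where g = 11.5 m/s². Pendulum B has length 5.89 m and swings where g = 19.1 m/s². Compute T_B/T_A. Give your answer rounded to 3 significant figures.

T = 2π√(L/g), so T_B/T_A = √((L_B/g_B)/(L_A/g_A)) = √((5.89/19.1)/(6.53/11.5)) = 0.737.

0.737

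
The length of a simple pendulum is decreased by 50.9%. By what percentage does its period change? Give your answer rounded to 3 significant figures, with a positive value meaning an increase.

T ∝ √L, so T'/T = √(0.4910) = 0.7007.
Percentage change in T = (0.7007 − 1) × 100% = -29.9%.

-29.9%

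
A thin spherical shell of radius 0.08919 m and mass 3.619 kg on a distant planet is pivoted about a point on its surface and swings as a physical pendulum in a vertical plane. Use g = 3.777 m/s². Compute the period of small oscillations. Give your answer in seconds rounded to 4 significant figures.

1.246 s

I_cm = (2/3)mr² = 0.019192 kg·m². The pivot is at distance d = 0.08919 m from the centre of mass.
By the parallel-axis theorem, I = I_cm + md² = 0.019192 + 0.028789 = 0.047981 kg·m².
T = 2π√(I/(mgd)) = 2π√(0.047981/(3.619 × 3.777 × 0.08919)) = 1.246 s.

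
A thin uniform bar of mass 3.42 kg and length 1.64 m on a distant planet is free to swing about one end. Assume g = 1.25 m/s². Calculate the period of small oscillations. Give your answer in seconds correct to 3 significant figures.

For a physical pendulum T = 2π√(I/(mgd)), with d = 0.8200 m from pivot to centre of mass.
I_cm = mL²/12 = 3.42 × 1.64²/12 = 0.7665 kg·m²; I = I_cm + md² = 0.7665 + 3.42 × 0.8200² = 3.066 kg·m².
T = 2π√(3.066/(3.42 × 1.25 × 0.8200)) = 5.88 s.

5.88 s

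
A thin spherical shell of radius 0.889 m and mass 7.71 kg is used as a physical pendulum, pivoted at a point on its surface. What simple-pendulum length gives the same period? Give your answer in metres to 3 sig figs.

The equivalent simple-pendulum length is L_eq = I/(md), where I is about the pivot and d = 0.8890 m.
I_cm = (2/3)mR² = 4.062 kg·m², so I = I_cm + md² = 4.062 + 6.093 = 10.16 kg·m².
L_eq = 10.16/(7.71 × 0.8890) = 1.48 m.

1.48 m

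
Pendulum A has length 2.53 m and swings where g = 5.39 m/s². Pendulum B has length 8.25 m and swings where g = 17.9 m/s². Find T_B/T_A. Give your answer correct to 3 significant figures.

0.991

T = 2π√(L/g), so T_B/T_A = √((L_B/g_B)/(L_A/g_A)) = √((8.25/17.9)/(2.53/5.39)) = 0.991.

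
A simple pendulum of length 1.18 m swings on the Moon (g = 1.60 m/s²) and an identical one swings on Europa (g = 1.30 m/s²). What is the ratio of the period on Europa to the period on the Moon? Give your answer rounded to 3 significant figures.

T ∝ 1/√g, so T₂/T₁ = √(g₁/g₂) = √(1.60/1.30) = 1.11.

1.11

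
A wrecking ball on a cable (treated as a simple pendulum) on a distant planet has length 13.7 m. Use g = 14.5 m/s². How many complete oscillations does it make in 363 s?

59

T = 2π√(L/g) = 2π√(13.7/14.5) = 6.107 s.
Number of complete oscillations = ⌊363/6.107⌋ = ⌊59.44⌋ = 59.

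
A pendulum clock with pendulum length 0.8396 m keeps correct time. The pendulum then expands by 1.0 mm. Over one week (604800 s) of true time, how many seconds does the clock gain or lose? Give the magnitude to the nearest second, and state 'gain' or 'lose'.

lose 360 s

T ∝ √L, so T'/T = √(0.84060/0.8396) = 1.00060.
In 604800 s of true time the clock registers 604800/1.00060 = 604440.1 s, so it loses 360 s.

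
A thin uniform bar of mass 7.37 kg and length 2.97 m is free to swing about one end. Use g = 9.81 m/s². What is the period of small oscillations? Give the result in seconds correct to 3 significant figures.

2.82 s

For a physical pendulum T = 2π√(I/(mgd)), with d = 1.485 m from pivot to centre of mass.
I_cm = mL²/12 = 7.37 × 2.97²/12 = 5.418 kg·m²; I = I_cm + md² = 5.418 + 7.37 × 1.485² = 21.67 kg·m².
T = 2π√(21.67/(7.37 × 9.81 × 1.485)) = 2.82 s.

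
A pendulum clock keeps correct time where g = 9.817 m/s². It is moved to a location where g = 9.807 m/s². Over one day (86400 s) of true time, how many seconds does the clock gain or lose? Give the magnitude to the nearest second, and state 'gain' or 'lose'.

The clock's period scales as T ∝ 1/√g, so T'/T = √(9.817/9.807) = 1.00051.
In 86400 s of true time the clock registers 86400/1.00051 = 86356.0 s, so it loses 44 s.

lose 44 s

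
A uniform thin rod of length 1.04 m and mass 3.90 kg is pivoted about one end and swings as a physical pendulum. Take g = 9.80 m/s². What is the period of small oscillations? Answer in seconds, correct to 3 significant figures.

1.67 s

For a physical pendulum T = 2π√(I/(mgd)), with d = 0.5200 m from pivot to centre of mass.
I_cm = mL²/12 = 3.90 × 1.04²/12 = 0.3515 kg·m²; I = I_cm + md² = 0.3515 + 3.90 × 0.5200² = 1.406 kg·m².
T = 2π√(1.406/(3.90 × 9.80 × 0.5200)) = 1.67 s.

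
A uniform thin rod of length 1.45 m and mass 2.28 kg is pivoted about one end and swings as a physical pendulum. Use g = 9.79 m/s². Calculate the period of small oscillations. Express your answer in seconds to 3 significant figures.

1.97 s

For a physical pendulum T = 2π√(I/(mgd)), with d = 0.7250 m from pivot to centre of mass.
I_cm = mL²/12 = 2.28 × 1.45²/12 = 0.3995 kg·m²; I = I_cm + md² = 0.3995 + 2.28 × 0.7250² = 1.598 kg·m².
T = 2π√(1.598/(2.28 × 9.79 × 0.7250)) = 1.97 s.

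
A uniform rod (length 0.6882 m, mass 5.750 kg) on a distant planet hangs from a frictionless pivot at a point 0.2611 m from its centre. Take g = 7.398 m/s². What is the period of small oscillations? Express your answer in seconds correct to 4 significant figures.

For a physical pendulum T = 2π√(I/(mgd)), with d = 0.26110 m from pivot to centre of mass.
I_cm = mL²/12 = 5.750 × 0.6882²/12 = 0.22694 kg·m²; I = I_cm + md² = 0.22694 + 5.750 × 0.26110² = 0.61894 kg·m².
T = 2π√(0.61894/(5.750 × 7.398 × 0.26110)) = 1.483 s.

1.483 s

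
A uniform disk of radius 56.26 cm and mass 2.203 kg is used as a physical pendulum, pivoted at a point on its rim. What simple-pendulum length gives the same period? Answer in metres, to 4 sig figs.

0.8439 m

The equivalent simple-pendulum length is L_eq = I/(md), where I is about the pivot and d = 0.56260 m.
I_cm = ½mR² = 0.34865 kg·m², so I = I_cm + md² = 0.34865 + 0.69729 = 1.0459 kg·m².
L_eq = 1.0459/(2.203 × 0.56260) = 0.8439 m.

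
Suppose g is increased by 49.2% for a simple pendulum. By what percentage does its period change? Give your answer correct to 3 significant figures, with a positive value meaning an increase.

T ∝ 1/√g, so T'/T = 1/√(1.492) = 0.8187.
Percentage change in T = (0.8187 − 1) × 100% = -18.1%.

-18.1%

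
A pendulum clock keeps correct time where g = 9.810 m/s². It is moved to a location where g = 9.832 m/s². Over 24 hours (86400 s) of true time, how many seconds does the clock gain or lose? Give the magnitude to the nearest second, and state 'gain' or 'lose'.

The clock's period scales as T ∝ 1/√g, so T'/T = √(9.810/9.832) = 0.998881.
In 86400 s of true time the clock registers 86400/0.998881 = 86496.8 s, so it gains 97 s.

gain 97 s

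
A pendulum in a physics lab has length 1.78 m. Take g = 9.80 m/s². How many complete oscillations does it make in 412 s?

T = 2π√(L/g) = 2π√(1.78/9.80) = 2.678 s.
Number of complete oscillations = ⌊412/2.678⌋ = ⌊153.9⌋ = 153.

153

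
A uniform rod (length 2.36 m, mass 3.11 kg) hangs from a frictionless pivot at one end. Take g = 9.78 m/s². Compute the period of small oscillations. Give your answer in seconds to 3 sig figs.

For a physical pendulum T = 2π√(I/(mgd)), with d = 1.180 m from pivot to centre of mass.
I_cm = mL²/12 = 3.11 × 2.36²/12 = 1.443 kg·m²; I = I_cm + md² = 1.443 + 3.11 × 1.180² = 5.774 kg·m².
T = 2π√(5.774/(3.11 × 9.78 × 1.180)) = 2.52 s.

2.52 s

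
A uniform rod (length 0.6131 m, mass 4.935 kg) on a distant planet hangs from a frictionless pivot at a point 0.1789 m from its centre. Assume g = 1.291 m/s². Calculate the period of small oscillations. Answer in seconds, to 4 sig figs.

For a physical pendulum T = 2π√(I/(mgd)), with d = 0.17890 m from pivot to centre of mass.
I_cm = mL²/12 = 4.935 × 0.6131²/12 = 0.15459 kg·m²; I = I_cm + md² = 0.15459 + 4.935 × 0.17890² = 0.31253 kg·m².
T = 2π√(0.31253/(4.935 × 1.291 × 0.17890)) = 3.290 s.

3.290 s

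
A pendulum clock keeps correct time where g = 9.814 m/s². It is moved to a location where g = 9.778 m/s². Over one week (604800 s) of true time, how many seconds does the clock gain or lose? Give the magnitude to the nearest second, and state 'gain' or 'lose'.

The clock's period scales as T ∝ 1/√g, so T'/T = √(9.814/9.778) = 1.00184.
In 604800 s of true time the clock registers 604800/1.00184 = 603689.7 s, so it loses 1110 s.

lose 1110 s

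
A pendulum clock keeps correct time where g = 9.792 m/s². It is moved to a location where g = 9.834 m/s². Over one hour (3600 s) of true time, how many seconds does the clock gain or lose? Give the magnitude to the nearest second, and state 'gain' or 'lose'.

The clock's period scales as T ∝ 1/√g, so T'/T = √(9.792/9.834) = 0.997862.
In 3600 s of true time the clock registers 3600/0.997862 = 3607.7 s, so it gains 8 s.

gain 8 s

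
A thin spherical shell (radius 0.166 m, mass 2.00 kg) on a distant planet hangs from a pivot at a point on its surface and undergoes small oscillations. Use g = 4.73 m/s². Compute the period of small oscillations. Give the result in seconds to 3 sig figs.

I_cm = (2/3)mr² = 0.03674 kg·m². The pivot is at distance d = 0.166 m from the centre of mass.
By the parallel-axis theorem, I = I_cm + md² = 0.03674 + 0.05511 = 0.09185 kg·m².
T = 2π√(I/(mgd)) = 2π√(0.09185/(2.00 × 4.73 × 0.166)) = 1.52 s.

1.52 s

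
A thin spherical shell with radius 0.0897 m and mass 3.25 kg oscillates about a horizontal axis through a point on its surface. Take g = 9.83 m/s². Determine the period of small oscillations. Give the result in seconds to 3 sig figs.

I_cm = (2/3)mr² = 0.01743 kg·m². The pivot is at distance d = 0.0897 m from the centre of mass.
By the parallel-axis theorem, I = I_cm + md² = 0.01743 + 0.02615 = 0.04358 kg·m².
T = 2π√(I/(mgd)) = 2π√(0.04358/(3.25 × 9.83 × 0.0897)) = 0.775 s.

0.775 s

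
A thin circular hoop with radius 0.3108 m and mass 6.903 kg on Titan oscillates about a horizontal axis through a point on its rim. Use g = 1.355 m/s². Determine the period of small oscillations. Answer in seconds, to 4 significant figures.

I_cm = mr² = 0.66681 kg·m². The pivot is at distance d = 0.3108 m from the centre of mass.
By the parallel-axis theorem, I = I_cm + md² = 0.66681 + 0.66681 = 1.3336 kg·m².
T = 2π√(I/(mgd)) = 2π√(1.3336/(6.903 × 1.355 × 0.3108)) = 4.256 s.

4.256 s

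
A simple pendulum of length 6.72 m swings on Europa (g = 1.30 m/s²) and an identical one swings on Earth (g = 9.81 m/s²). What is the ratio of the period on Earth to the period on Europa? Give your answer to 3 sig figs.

0.364

T ∝ 1/√g, so T₂/T₁ = √(g₁/g₂) = √(1.30/9.81) = 0.364.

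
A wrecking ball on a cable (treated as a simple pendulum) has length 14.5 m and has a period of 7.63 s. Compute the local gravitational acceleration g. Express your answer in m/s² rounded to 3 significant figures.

9.83 m/s²

From T = 2π√(L/g), g = 4π²L/T² = 4π² × 14.5/7.630² = 9.83 m/s².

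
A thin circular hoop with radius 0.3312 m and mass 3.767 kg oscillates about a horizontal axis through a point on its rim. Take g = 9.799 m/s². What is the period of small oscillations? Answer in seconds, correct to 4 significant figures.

1.634 s

I_cm = mr² = 0.41322 kg·m². The pivot is at distance d = 0.3312 m from the centre of mass.
By the parallel-axis theorem, I = I_cm + md² = 0.41322 + 0.41322 = 0.82643 kg·m².
T = 2π√(I/(mgd)) = 2π√(0.82643/(3.767 × 9.799 × 0.3312)) = 1.634 s.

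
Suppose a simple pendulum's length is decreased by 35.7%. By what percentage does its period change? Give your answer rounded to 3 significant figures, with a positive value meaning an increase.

T ∝ √L, so T'/T = √(0.6430) = 0.8019.
Percentage change in T = (0.8019 − 1) × 100% = -19.8%.

-19.8%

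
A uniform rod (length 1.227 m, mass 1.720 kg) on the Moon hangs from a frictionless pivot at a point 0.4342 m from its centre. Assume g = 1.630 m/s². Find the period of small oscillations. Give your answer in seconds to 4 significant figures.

For a physical pendulum T = 2π√(I/(mgd)), with d = 0.43420 m from pivot to centre of mass.
I_cm = mL²/12 = 1.720 × 1.227²/12 = 0.21579 kg·m²; I = I_cm + md² = 0.21579 + 1.720 × 0.43420² = 0.54006 kg·m².
T = 2π√(0.54006/(1.720 × 1.630 × 0.43420)) = 4.185 s.

4.185 s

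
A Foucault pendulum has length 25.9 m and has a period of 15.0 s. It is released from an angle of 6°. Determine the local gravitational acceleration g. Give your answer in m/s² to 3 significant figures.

From T = 2π√(L/g), g = 4π²L/T² = 4π² × 25.9/15.00² = 4.54 m/s².

4.54 m/s²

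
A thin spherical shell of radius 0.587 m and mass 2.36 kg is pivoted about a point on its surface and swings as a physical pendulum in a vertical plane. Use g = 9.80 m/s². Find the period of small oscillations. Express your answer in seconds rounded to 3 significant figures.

1.99 s

I_cm = (2/3)mr² = 0.5421 kg·m². The pivot is at distance d = 0.587 m from the centre of mass.
By the parallel-axis theorem, I = I_cm + md² = 0.5421 + 0.8132 = 1.355 kg·m².
T = 2π√(I/(mgd)) = 2π√(1.355/(2.36 × 9.80 × 0.587)) = 1.99 s.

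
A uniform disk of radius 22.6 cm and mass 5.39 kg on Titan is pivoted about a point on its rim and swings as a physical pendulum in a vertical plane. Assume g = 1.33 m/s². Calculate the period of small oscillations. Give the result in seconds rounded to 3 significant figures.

I_cm = ½mr² = 0.1376 kg·m². The pivot is at distance d = 0.226 m from the centre of mass.
By the parallel-axis theorem, I = I_cm + md² = 0.1376 + 0.2753 = 0.4129 kg·m².
T = 2π√(I/(mgd)) = 2π√(0.4129/(5.39 × 1.33 × 0.226)) = 3.17 s.

3.17 s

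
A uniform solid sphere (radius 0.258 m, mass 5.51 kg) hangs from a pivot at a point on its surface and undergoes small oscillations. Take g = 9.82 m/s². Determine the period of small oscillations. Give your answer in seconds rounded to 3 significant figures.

1.21 s

I_cm = (2/5)mr² = 0.1467 kg·m². The pivot is at distance d = 0.258 m from the centre of mass.
By the parallel-axis theorem, I = I_cm + md² = 0.1467 + 0.3668 = 0.5135 kg·m².
T = 2π√(I/(mgd)) = 2π√(0.5135/(5.51 × 9.82 × 0.258)) = 1.21 s.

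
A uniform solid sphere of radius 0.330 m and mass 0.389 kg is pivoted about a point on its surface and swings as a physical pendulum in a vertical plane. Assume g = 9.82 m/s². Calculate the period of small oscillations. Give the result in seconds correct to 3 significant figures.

I_cm = (2/5)mr² = 0.01694 kg·m². The pivot is at distance d = 0.330 m from the centre of mass.
By the parallel-axis theorem, I = I_cm + md² = 0.01694 + 0.04236 = 0.05931 kg·m².
T = 2π√(I/(mgd)) = 2π√(0.05931/(0.389 × 9.82 × 0.330)) = 1.36 s.

1.36 s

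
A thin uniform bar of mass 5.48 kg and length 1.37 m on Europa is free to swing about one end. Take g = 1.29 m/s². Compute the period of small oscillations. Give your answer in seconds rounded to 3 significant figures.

5.29 s

For a physical pendulum T = 2π√(I/(mgd)), with d = 0.6850 m from pivot to centre of mass.
I_cm = mL²/12 = 5.48 × 1.37²/12 = 0.8571 kg·m²; I = I_cm + md² = 0.8571 + 5.48 × 0.6850² = 3.428 kg·m².
T = 2π√(3.428/(5.48 × 1.29 × 0.6850)) = 5.29 s.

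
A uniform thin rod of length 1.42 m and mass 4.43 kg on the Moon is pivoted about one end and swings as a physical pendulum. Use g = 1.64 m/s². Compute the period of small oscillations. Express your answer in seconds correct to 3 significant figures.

4.77 s

For a physical pendulum T = 2π√(I/(mgd)), with d = 0.7100 m from pivot to centre of mass.
I_cm = mL²/12 = 4.43 × 1.42²/12 = 0.7444 kg·m²; I = I_cm + md² = 0.7444 + 4.43 × 0.7100² = 2.978 kg·m².
T = 2π√(2.978/(4.43 × 1.64 × 0.7100)) = 4.77 s.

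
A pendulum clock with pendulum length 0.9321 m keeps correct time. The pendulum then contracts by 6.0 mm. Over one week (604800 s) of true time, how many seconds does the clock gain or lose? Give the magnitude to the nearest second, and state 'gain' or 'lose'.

T ∝ √L, so T'/T = √(0.92610/0.9321) = 0.996776.
In 604800 s of true time the clock registers 604800/0.996776 = 606756.0 s, so it gains 1956 s.

gain 1956 s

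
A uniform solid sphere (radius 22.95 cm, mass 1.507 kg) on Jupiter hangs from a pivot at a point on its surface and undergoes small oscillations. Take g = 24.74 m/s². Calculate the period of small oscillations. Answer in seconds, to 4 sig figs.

I_cm = (2/5)mr² = 0.031750 kg·m². The pivot is at distance d = 0.2295 m from the centre of mass.
By the parallel-axis theorem, I = I_cm + md² = 0.031750 + 0.079374 = 0.11112 kg·m².
T = 2π√(I/(mgd)) = 2π√(0.11112/(1.507 × 24.74 × 0.2295)) = 0.7160 s.

0.7160 s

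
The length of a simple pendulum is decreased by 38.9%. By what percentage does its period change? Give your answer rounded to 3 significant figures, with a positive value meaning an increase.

-21.8%

T ∝ √L, so T'/T = √(0.6110) = 0.7817.
Percentage change in T = (0.7817 − 1) × 100% = -21.8%.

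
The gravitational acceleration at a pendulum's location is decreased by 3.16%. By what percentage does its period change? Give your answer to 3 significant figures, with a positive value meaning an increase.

1.62%

T ∝ 1/√g, so T'/T = 1/√(0.9684) = 1.016.
Percentage change in T = (1.016 − 1) × 100% = 1.62%.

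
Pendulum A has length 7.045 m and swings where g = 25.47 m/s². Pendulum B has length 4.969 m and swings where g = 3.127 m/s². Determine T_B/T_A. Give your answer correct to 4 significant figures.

T = 2π√(L/g), so T_B/T_A = √((L_B/g_B)/(L_A/g_A)) = √((4.969/3.127)/(7.045/25.47)) = 2.397.

2.397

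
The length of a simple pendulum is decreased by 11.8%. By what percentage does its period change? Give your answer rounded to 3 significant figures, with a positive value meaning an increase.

T ∝ √L, so T'/T = √(0.8820) = 0.9391.
Percentage change in T = (0.9391 − 1) × 100% = -6.09%.

-6.09%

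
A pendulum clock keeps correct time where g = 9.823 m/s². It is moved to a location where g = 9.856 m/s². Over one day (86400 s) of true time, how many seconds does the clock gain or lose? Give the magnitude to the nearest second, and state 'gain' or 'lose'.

The clock's period scales as T ∝ 1/√g, so T'/T = √(9.823/9.856) = 0.998324.
In 86400 s of true time the clock registers 86400/0.998324 = 86545.0 s, so it gains 145 s.

gain 145 s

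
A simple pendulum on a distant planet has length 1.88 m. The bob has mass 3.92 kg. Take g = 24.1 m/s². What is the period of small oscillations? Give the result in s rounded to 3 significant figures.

1.75 s

T = 2π√(L/g) = 2π√(1.88/24.1) = 2π × 0.2793 = 1.75 s.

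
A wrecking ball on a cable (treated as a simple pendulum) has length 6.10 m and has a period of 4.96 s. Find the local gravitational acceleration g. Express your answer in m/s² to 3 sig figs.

9.79 m/s²

From T = 2π√(L/g), g = 4π²L/T² = 4π² × 6.10/4.960² = 9.79 m/s².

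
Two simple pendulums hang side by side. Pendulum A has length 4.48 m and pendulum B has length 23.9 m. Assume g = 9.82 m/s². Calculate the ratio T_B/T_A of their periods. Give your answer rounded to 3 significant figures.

T ∝ √L, so T_B/T_A = √(L_B/L_A) = √(23.9/4.48) = 2.31.

2.31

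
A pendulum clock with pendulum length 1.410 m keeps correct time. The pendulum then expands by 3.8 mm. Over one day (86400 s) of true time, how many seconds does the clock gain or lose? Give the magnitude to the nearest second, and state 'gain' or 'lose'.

T ∝ √L, so T'/T = √(1.41380/1.410) = 1.00135.
In 86400 s of true time the clock registers 86400/1.00135 = 86283.8 s, so it loses 116 s.

lose 116 s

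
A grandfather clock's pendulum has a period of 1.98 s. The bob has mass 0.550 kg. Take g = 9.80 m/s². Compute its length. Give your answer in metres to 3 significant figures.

0.973 m

From T = 2π√(L/g), L = gT²/(4π²) = 9.80 × 1.980²/(4π²) = 0.973 m.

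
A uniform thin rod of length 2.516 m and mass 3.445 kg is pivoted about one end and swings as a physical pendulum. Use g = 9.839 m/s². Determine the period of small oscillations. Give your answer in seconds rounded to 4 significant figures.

2.594 s

For a physical pendulum T = 2π√(I/(mgd)), with d = 1.2580 m from pivot to centre of mass.
I_cm = mL²/12 = 3.445 × 2.516²/12 = 1.8173 kg·m²; I = I_cm + md² = 1.8173 + 3.445 × 1.2580² = 7.2692 kg·m².
T = 2π√(7.2692/(3.445 × 9.839 × 1.2580)) = 2.594 s.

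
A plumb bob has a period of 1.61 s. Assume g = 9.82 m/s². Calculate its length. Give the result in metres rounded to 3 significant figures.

0.645 m

From T = 2π√(L/g), L = gT²/(4π²) = 9.82 × 1.610²/(4π²) = 0.645 m.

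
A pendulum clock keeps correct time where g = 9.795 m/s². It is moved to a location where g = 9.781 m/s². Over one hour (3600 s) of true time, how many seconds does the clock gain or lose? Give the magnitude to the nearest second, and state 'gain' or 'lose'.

The clock's period scales as T ∝ 1/√g, so T'/T = √(9.795/9.781) = 1.00072.
In 3600 s of true time the clock registers 3600/1.00072 = 3597.4 s, so it loses 3 s.

lose 3 s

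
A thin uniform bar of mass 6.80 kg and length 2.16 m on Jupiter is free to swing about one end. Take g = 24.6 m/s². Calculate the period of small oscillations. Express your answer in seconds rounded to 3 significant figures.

For a physical pendulum T = 2π√(I/(mgd)), with d = 1.080 m from pivot to centre of mass.
I_cm = mL²/12 = 6.80 × 2.16²/12 = 2.644 kg·m²; I = I_cm + md² = 2.644 + 6.80 × 1.080² = 10.58 kg·m².
T = 2π√(10.58/(6.80 × 24.6 × 1.080)) = 1.52 s.

1.52 s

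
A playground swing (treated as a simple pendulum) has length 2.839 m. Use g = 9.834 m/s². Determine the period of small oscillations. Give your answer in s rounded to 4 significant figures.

3.376 s

T = 2π√(L/g) = 2π√(2.839/9.834) = 2π × 0.53730 = 3.376 s.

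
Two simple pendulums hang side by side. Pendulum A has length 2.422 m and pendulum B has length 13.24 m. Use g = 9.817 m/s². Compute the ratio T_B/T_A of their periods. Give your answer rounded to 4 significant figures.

T ∝ √L, so T_B/T_A = √(L_B/L_A) = √(13.24/2.422) = 2.338.

2.338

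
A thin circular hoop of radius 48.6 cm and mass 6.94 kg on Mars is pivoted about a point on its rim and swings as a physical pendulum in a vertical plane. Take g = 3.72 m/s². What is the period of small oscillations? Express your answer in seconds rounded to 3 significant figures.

3.21 s

I_cm = mr² = 1.639 kg·m². The pivot is at distance d = 0.486 m from the centre of mass.
By the parallel-axis theorem, I = I_cm + md² = 1.639 + 1.639 = 3.278 kg·m².
T = 2π√(I/(mgd)) = 2π√(3.278/(6.94 × 3.72 × 0.486)) = 3.21 s.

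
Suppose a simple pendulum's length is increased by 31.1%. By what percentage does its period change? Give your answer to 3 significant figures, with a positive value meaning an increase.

14.5%

T ∝ √L, so T'/T = √(1.311) = 1.145.
Percentage change in T = (1.145 − 1) × 100% = 14.5%.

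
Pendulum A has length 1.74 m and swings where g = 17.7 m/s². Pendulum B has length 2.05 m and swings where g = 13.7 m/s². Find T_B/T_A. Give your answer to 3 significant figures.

1.23

T = 2π√(L/g), so T_B/T_A = √((L_B/g_B)/(L_A/g_A)) = √((2.05/13.7)/(1.74/17.7)) = 1.23.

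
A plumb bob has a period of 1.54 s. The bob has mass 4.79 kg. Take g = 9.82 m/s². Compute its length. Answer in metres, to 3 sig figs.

0.590 m

From T = 2π√(L/g), L = gT²/(4π²) = 9.82 × 1.540²/(4π²) = 0.590 m.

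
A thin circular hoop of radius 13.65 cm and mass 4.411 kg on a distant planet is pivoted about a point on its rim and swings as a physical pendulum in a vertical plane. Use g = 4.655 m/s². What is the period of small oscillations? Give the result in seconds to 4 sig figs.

1.522 s

I_cm = mr² = 0.082187 kg·m². The pivot is at distance d = 0.1365 m from the centre of mass.
By the parallel-axis theorem, I = I_cm + md² = 0.082187 + 0.082187 = 0.16437 kg·m².
T = 2π√(I/(mgd)) = 2π√(0.16437/(4.411 × 4.655 × 0.1365)) = 1.522 s.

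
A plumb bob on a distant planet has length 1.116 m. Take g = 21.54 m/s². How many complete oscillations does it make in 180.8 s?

T = 2π√(L/g) = 2π√(1.116/21.54) = 1.4302 s.
Number of complete oscillations = ⌊180.8/1.4302⌋ = ⌊126.42⌋ = 126.

126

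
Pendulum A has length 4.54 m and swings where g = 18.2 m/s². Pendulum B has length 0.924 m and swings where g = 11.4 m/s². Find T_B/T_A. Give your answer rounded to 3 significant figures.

T = 2π√(L/g), so T_B/T_A = √((L_B/g_B)/(L_A/g_A)) = √((0.924/11.4)/(4.54/18.2)) = 0.570.

0.570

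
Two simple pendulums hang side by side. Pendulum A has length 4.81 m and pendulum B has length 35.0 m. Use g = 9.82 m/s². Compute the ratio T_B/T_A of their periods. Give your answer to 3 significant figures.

2.70

T ∝ √L, so T_B/T_A = √(L_B/L_A) = √(35.0/4.81) = 2.70.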